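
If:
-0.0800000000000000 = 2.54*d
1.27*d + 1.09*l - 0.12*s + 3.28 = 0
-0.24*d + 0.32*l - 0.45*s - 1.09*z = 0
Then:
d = -0.03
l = -0.289316522893165*z - 3.22294384734755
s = -2.62795841627958*z - 2.27507328007357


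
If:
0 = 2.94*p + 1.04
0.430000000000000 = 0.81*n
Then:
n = 0.53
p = -0.35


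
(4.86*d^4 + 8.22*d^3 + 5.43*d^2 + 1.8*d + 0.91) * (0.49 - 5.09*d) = -24.7374*d^5 - 39.4584*d^4 - 23.6109*d^3 - 6.5013*d^2 - 3.7499*d + 0.4459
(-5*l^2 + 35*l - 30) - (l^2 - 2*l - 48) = -6*l^2 + 37*l + 18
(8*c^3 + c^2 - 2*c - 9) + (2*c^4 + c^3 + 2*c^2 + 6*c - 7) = 2*c^4 + 9*c^3 + 3*c^2 + 4*c - 16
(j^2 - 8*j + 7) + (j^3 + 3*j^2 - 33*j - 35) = j^3 + 4*j^2 - 41*j - 28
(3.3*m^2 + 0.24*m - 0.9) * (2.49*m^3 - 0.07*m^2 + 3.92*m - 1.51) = 8.217*m^5 + 0.3666*m^4 + 10.6782*m^3 - 3.9792*m^2 - 3.8904*m + 1.359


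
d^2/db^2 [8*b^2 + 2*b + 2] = 16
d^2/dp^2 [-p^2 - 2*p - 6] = -2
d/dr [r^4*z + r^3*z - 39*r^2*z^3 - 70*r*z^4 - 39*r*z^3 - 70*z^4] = z*(4*r^3 + 3*r^2 - 78*r*z^2 - 70*z^3 - 39*z^2)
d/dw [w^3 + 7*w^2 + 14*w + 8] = 3*w^2 + 14*w + 14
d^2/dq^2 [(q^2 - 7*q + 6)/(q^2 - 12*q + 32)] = 2*(5*q^3 - 78*q^2 + 456*q - 992)/(q^6 - 36*q^5 + 528*q^4 - 4032*q^3 + 16896*q^2 - 36864*q + 32768)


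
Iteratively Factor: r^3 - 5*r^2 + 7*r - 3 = (r - 1)*(r^2 - 4*r + 3) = (r - 1)^2*(r - 3)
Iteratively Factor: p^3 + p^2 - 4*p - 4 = (p - 2)*(p^2 + 3*p + 2) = (p - 2)*(p + 1)*(p + 2)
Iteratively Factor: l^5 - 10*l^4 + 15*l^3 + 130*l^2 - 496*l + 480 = (l - 4)*(l^4 - 6*l^3 - 9*l^2 + 94*l - 120) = (l - 5)*(l - 4)*(l^3 - l^2 - 14*l + 24) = (l - 5)*(l - 4)*(l + 4)*(l^2 - 5*l + 6) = (l - 5)*(l - 4)*(l - 3)*(l + 4)*(l - 2)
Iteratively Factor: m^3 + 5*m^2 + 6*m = (m)*(m^2 + 5*m + 6) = m*(m + 2)*(m + 3)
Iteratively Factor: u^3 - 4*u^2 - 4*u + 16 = (u - 4)*(u^2 - 4) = (u - 4)*(u + 2)*(u - 2)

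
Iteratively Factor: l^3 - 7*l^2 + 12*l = (l - 4)*(l^2 - 3*l) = (l - 4)*(l - 3)*(l)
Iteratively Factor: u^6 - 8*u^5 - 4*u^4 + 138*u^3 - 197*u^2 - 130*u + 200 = (u + 4)*(u^5 - 12*u^4 + 44*u^3 - 38*u^2 - 45*u + 50) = (u - 5)*(u + 4)*(u^4 - 7*u^3 + 9*u^2 + 7*u - 10) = (u - 5)*(u - 2)*(u + 4)*(u^3 - 5*u^2 - u + 5) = (u - 5)^2*(u - 2)*(u + 4)*(u^2 - 1) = (u - 5)^2*(u - 2)*(u - 1)*(u + 4)*(u + 1)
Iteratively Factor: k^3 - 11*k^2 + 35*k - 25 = (k - 5)*(k^2 - 6*k + 5) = (k - 5)^2*(k - 1)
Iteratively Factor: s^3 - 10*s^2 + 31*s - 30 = (s - 2)*(s^2 - 8*s + 15) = (s - 5)*(s - 2)*(s - 3)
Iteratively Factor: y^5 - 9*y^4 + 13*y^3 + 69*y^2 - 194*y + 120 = (y - 1)*(y^4 - 8*y^3 + 5*y^2 + 74*y - 120) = (y - 1)*(y + 3)*(y^3 - 11*y^2 + 38*y - 40) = (y - 4)*(y - 1)*(y + 3)*(y^2 - 7*y + 10) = (y - 4)*(y - 2)*(y - 1)*(y + 3)*(y - 5)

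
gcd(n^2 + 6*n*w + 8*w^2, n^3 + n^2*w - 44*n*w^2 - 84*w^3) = n + 2*w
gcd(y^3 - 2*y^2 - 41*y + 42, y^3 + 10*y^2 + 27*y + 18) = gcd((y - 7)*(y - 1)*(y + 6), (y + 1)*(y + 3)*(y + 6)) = y + 6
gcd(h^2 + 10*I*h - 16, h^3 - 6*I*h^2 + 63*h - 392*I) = h + 8*I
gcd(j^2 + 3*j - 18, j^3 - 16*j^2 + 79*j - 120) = j - 3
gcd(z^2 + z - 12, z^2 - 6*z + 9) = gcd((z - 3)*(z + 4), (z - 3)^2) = z - 3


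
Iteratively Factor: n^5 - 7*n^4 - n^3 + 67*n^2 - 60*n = (n - 1)*(n^4 - 6*n^3 - 7*n^2 + 60*n) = (n - 4)*(n - 1)*(n^3 - 2*n^2 - 15*n) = (n - 5)*(n - 4)*(n - 1)*(n^2 + 3*n) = (n - 5)*(n - 4)*(n - 1)*(n + 3)*(n)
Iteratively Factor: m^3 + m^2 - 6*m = (m + 3)*(m^2 - 2*m) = m*(m + 3)*(m - 2)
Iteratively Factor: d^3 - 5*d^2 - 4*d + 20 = (d - 5)*(d^2 - 4) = (d - 5)*(d + 2)*(d - 2)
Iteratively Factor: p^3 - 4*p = (p)*(p^2 - 4) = p*(p - 2)*(p + 2)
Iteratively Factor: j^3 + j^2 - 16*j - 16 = (j + 1)*(j^2 - 16) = (j - 4)*(j + 1)*(j + 4)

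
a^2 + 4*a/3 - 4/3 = (a - 2/3)*(a + 2)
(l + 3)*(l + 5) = l^2 + 8*l + 15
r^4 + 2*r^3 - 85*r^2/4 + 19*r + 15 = (r - 5/2)*(r - 2)*(r + 1/2)*(r + 6)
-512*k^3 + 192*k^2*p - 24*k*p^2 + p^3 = (-8*k + p)^3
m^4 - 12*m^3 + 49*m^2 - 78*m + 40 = (m - 5)*(m - 4)*(m - 2)*(m - 1)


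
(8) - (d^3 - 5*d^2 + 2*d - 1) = -d^3 + 5*d^2 - 2*d + 9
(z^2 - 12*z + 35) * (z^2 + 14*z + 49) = z^4 + 2*z^3 - 84*z^2 - 98*z + 1715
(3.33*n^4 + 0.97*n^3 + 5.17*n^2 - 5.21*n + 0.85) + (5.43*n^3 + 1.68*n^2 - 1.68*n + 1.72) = 3.33*n^4 + 6.4*n^3 + 6.85*n^2 - 6.89*n + 2.57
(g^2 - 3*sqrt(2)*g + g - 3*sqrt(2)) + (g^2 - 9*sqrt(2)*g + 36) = 2*g^2 - 12*sqrt(2)*g + g - 3*sqrt(2) + 36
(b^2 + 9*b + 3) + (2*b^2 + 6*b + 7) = 3*b^2 + 15*b + 10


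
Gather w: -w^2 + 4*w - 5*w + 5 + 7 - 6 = -w^2 - w + 6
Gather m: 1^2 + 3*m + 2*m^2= 2*m^2 + 3*m + 1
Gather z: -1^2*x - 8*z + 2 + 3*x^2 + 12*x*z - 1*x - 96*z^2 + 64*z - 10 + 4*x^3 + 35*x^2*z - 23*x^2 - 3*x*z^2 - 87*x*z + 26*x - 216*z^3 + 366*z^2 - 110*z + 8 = 4*x^3 - 20*x^2 + 24*x - 216*z^3 + z^2*(270 - 3*x) + z*(35*x^2 - 75*x - 54)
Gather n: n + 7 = n + 7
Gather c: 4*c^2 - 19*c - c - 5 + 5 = 4*c^2 - 20*c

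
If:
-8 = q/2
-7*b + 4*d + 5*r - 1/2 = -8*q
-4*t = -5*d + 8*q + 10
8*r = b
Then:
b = 128*t/255 - 2972/85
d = 4*t/5 - 118/5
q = -16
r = 16*t/255 - 743/170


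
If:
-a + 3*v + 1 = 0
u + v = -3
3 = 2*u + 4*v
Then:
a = 29/2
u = -15/2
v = 9/2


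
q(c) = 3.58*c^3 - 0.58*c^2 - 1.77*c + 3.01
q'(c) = 10.74*c^2 - 1.16*c - 1.77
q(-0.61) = 3.06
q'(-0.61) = 2.93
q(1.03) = 4.48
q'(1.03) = 8.43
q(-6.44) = -965.83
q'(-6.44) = 451.13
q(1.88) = 21.42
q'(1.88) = 34.01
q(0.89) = 3.50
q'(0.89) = 5.70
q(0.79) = 3.01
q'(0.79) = 4.02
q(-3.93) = -216.29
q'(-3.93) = 168.67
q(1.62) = 13.84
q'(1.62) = 24.54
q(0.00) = 3.01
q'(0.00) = -1.77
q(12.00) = 6084.49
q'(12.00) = 1530.87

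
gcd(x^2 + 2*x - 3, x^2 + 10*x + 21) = x + 3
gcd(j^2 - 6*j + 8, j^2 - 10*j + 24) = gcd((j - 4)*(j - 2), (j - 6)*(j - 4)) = j - 4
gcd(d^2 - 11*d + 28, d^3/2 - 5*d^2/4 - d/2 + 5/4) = 1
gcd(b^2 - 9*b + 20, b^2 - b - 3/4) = 1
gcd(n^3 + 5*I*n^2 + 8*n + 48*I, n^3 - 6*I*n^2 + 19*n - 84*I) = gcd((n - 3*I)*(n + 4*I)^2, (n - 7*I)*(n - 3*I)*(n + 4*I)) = n^2 + I*n + 12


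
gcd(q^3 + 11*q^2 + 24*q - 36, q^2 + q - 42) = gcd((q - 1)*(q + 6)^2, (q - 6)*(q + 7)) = 1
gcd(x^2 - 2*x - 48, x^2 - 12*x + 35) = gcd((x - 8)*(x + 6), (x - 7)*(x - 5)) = 1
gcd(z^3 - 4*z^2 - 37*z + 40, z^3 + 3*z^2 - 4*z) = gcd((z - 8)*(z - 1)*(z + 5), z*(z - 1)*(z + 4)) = z - 1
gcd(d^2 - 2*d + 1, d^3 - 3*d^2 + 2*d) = d - 1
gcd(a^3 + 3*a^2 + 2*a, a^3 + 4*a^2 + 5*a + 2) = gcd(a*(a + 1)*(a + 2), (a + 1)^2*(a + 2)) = a^2 + 3*a + 2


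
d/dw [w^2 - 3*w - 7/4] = 2*w - 3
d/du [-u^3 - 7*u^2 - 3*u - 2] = -3*u^2 - 14*u - 3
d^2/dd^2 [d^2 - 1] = 2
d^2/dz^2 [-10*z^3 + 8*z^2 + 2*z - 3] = 16 - 60*z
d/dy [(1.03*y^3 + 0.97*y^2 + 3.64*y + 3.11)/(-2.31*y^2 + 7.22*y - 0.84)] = (-2.3793*y^4 + 14.8732*y^3 + 12.8162*y^2 + 12.7386*y - 25.5118)/(5.3361*y^4 - 33.3564*y^3 + 56.0092*y^2 - 12.1296*y + 0.7056)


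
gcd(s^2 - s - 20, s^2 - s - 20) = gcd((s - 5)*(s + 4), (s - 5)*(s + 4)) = s^2 - s - 20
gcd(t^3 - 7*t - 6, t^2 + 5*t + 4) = t + 1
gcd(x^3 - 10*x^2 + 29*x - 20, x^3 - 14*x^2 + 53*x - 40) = x^2 - 6*x + 5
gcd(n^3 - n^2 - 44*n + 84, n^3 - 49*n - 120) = 1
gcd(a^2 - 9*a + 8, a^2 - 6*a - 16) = a - 8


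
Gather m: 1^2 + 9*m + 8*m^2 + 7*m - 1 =8*m^2 + 16*m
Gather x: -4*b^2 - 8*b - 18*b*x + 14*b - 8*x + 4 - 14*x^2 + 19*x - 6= -4*b^2 + 6*b - 14*x^2 + x*(11 - 18*b) - 2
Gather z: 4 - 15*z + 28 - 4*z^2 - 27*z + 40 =-4*z^2 - 42*z + 72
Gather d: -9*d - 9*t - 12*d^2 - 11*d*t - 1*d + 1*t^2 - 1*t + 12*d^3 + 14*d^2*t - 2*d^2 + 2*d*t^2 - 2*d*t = 12*d^3 + d^2*(14*t - 14) + d*(2*t^2 - 13*t - 10) + t^2 - 10*t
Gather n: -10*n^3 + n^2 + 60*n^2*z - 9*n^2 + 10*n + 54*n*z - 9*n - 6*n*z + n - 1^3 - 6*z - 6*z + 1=-10*n^3 + n^2*(60*z - 8) + n*(48*z + 2) - 12*z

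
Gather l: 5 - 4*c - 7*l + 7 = -4*c - 7*l + 12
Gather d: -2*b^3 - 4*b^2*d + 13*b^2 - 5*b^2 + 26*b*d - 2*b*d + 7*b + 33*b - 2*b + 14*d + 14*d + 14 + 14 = -2*b^3 + 8*b^2 + 38*b + d*(-4*b^2 + 24*b + 28) + 28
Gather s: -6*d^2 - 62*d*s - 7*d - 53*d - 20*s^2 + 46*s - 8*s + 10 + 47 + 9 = -6*d^2 - 60*d - 20*s^2 + s*(38 - 62*d) + 66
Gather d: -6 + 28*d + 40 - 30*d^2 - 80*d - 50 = -30*d^2 - 52*d - 16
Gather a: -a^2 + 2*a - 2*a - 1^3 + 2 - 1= -a^2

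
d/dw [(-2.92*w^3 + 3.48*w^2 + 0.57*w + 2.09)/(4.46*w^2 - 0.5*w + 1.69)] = (-13.0232*w^4 + 2.92*w^3 - 19.0866*w^2 - 6.8804*w + 2.0083)/(19.8916*w^4 - 4.46*w^3 + 15.3248*w^2 - 1.69*w + 2.8561)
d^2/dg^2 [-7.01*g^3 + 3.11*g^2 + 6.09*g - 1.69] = 6.22 - 42.06*g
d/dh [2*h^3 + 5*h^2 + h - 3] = 6*h^2 + 10*h + 1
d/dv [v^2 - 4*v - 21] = 2*v - 4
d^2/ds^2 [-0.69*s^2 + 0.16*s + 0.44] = -1.38000000000000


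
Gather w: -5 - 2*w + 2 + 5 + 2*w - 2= 0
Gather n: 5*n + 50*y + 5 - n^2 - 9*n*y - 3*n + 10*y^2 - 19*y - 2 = -n^2 + n*(2 - 9*y) + 10*y^2 + 31*y + 3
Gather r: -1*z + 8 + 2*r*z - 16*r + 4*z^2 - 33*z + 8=r*(2*z - 16) + 4*z^2 - 34*z + 16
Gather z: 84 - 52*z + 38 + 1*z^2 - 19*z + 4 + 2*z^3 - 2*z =2*z^3 + z^2 - 73*z + 126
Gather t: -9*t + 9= 9 - 9*t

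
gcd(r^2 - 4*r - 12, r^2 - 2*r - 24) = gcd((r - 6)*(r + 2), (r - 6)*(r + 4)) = r - 6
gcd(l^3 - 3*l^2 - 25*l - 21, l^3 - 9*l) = l + 3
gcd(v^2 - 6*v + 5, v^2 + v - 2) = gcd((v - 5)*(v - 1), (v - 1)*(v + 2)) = v - 1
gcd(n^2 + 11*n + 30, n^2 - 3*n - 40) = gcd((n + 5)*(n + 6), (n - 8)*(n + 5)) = n + 5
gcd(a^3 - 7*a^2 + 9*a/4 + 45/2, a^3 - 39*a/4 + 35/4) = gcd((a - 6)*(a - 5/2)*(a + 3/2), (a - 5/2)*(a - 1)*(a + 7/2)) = a - 5/2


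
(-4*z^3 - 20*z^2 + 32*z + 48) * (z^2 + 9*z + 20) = -4*z^5 - 56*z^4 - 228*z^3 - 64*z^2 + 1072*z + 960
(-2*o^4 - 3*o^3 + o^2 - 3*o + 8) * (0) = 0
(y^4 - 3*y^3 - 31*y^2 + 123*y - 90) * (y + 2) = y^5 - y^4 - 37*y^3 + 61*y^2 + 156*y - 180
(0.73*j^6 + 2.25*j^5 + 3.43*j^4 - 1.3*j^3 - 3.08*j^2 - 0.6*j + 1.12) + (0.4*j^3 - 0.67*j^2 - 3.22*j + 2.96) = 0.73*j^6 + 2.25*j^5 + 3.43*j^4 - 0.9*j^3 - 3.75*j^2 - 3.82*j + 4.08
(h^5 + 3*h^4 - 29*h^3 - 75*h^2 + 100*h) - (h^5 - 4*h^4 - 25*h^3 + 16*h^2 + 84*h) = 7*h^4 - 4*h^3 - 91*h^2 + 16*h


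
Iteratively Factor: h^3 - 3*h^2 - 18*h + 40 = (h - 2)*(h^2 - h - 20) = (h - 5)*(h - 2)*(h + 4)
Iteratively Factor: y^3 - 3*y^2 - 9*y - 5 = (y - 5)*(y^2 + 2*y + 1) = (y - 5)*(y + 1)*(y + 1)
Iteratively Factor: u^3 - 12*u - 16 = (u + 2)*(u^2 - 2*u - 8) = (u + 2)^2*(u - 4)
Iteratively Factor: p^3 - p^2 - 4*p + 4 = (p - 2)*(p^2 + p - 2) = (p - 2)*(p - 1)*(p + 2)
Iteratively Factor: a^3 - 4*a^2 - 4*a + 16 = (a - 4)*(a^2 - 4) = (a - 4)*(a - 2)*(a + 2)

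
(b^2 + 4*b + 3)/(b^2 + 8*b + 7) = (b + 3)/(b + 7)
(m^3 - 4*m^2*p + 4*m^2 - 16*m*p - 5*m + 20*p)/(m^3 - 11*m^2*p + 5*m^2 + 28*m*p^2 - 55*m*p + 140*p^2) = (1 - m)/(-m + 7*p)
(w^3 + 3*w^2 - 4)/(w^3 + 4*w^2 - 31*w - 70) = (w^2 + w - 2)/(w^2 + 2*w - 35)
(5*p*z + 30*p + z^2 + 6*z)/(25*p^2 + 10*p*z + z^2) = (z + 6)/(5*p + z)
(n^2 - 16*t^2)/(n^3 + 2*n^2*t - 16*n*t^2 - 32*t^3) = 1/(n + 2*t)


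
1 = 1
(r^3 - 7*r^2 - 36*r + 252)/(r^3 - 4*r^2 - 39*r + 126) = (r - 6)/(r - 3)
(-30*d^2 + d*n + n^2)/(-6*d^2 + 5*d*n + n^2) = (5*d - n)/(d - n)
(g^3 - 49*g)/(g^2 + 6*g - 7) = g*(g - 7)/(g - 1)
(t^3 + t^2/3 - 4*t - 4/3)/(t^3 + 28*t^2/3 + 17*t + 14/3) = (t - 2)/(t + 7)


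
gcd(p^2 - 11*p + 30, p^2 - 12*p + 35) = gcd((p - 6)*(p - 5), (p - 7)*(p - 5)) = p - 5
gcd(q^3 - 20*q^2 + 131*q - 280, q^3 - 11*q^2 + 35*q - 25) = q - 5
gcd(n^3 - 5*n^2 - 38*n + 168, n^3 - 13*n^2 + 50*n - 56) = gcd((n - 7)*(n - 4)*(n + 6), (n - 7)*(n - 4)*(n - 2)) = n^2 - 11*n + 28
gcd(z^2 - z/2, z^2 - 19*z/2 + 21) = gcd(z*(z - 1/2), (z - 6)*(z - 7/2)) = 1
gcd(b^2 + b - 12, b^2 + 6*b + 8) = b + 4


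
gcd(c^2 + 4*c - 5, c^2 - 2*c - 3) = 1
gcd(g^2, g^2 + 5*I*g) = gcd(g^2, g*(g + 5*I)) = g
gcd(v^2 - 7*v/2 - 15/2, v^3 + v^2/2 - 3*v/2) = v + 3/2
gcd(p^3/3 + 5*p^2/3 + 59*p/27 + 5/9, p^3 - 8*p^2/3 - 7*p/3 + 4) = 1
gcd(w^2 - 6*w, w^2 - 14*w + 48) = w - 6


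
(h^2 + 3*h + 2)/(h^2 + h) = (h + 2)/h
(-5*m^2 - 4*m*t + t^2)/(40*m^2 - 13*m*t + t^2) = (m + t)/(-8*m + t)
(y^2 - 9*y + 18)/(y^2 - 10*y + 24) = (y - 3)/(y - 4)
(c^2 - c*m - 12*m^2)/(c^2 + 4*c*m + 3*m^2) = (c - 4*m)/(c + m)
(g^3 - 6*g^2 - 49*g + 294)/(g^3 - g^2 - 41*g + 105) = (g^2 - 13*g + 42)/(g^2 - 8*g + 15)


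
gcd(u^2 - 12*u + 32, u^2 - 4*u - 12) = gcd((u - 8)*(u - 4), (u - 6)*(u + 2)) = 1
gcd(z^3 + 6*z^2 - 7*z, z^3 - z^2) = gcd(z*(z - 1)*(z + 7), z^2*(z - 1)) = z^2 - z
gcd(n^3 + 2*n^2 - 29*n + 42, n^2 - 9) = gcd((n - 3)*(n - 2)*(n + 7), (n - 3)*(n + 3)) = n - 3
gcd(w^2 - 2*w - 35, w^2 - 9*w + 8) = 1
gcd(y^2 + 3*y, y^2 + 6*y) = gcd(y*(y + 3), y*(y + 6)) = y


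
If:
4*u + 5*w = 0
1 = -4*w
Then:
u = 5/16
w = -1/4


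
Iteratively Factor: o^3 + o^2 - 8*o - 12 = (o - 3)*(o^2 + 4*o + 4) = (o - 3)*(o + 2)*(o + 2)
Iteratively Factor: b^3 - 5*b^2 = (b - 5)*(b^2) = b*(b - 5)*(b)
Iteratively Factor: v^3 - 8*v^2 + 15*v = (v - 3)*(v^2 - 5*v) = (v - 5)*(v - 3)*(v)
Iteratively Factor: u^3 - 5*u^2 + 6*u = (u)*(u^2 - 5*u + 6) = u*(u - 3)*(u - 2)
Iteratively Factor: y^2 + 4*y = (y + 4)*(y)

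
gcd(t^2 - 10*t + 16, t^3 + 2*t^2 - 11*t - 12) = 1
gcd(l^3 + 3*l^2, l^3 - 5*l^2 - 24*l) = l^2 + 3*l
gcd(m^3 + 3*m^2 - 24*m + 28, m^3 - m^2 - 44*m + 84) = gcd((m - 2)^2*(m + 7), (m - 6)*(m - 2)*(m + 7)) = m^2 + 5*m - 14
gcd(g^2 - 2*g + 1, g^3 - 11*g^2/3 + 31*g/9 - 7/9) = g - 1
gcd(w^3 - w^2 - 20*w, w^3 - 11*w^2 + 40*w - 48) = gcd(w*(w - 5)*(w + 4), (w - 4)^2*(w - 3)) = 1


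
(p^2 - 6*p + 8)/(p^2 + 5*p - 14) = (p - 4)/(p + 7)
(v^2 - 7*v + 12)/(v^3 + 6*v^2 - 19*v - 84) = (v - 3)/(v^2 + 10*v + 21)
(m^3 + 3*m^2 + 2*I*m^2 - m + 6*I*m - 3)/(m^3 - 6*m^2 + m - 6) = (m^2 + m*(3 + I) + 3*I)/(m^2 - m*(6 + I) + 6*I)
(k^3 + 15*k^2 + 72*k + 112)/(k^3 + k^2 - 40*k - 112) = (k + 7)/(k - 7)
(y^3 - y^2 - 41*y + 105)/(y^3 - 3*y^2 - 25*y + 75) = (y + 7)/(y + 5)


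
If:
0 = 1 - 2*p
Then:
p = 1/2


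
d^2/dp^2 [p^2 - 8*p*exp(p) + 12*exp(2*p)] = -8*p*exp(p) + 48*exp(2*p) - 16*exp(p) + 2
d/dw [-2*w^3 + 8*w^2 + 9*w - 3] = -6*w^2 + 16*w + 9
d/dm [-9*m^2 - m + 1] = -18*m - 1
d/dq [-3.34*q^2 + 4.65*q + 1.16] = 4.65 - 6.68*q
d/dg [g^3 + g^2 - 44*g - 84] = 3*g^2 + 2*g - 44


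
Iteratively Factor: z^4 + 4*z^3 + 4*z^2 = (z + 2)*(z^3 + 2*z^2) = z*(z + 2)*(z^2 + 2*z) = z*(z + 2)^2*(z)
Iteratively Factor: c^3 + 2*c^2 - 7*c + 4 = (c - 1)*(c^2 + 3*c - 4) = (c - 1)^2*(c + 4)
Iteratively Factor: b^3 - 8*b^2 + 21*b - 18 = (b - 2)*(b^2 - 6*b + 9) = (b - 3)*(b - 2)*(b - 3)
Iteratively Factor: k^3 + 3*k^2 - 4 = (k + 2)*(k^2 + k - 2) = (k - 1)*(k + 2)*(k + 2)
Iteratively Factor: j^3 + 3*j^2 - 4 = (j - 1)*(j^2 + 4*j + 4) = (j - 1)*(j + 2)*(j + 2)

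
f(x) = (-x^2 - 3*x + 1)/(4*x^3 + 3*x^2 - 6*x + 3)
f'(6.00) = 0.01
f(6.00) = -0.06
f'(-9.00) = 0.00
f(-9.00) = 0.02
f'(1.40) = 0.51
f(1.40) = -0.45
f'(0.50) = -3.20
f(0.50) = -0.60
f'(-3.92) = -0.01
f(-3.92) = 0.02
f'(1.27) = 0.65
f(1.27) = -0.53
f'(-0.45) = 0.03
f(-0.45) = 0.36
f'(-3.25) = -0.04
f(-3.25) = -0.00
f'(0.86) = 0.94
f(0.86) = -0.89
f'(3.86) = 0.03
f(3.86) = -0.10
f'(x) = (-2*x - 3)/(4*x^3 + 3*x^2 - 6*x + 3) + (-12*x^2 - 6*x + 6)*(-x^2 - 3*x + 1)/(4*x^3 + 3*x^2 - 6*x + 3)^2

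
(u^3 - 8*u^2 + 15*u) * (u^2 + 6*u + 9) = u^5 - 2*u^4 - 24*u^3 + 18*u^2 + 135*u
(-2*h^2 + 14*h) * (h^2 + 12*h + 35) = -2*h^4 - 10*h^3 + 98*h^2 + 490*h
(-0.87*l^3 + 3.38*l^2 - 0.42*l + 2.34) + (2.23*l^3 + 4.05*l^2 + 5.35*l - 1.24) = 1.36*l^3 + 7.43*l^2 + 4.93*l + 1.1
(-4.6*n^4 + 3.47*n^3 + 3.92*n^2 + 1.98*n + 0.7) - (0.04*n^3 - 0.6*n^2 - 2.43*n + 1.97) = -4.6*n^4 + 3.43*n^3 + 4.52*n^2 + 4.41*n - 1.27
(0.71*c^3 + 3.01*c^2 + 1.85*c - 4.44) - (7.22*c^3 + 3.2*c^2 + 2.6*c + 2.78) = -6.51*c^3 - 0.19*c^2 - 0.75*c - 7.22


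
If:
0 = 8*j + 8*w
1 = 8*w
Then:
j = -1/8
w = 1/8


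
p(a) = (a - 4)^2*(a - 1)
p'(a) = (a - 4)^2 + (a - 1)*(2*a - 8) = 3*(a - 4)*(a - 2)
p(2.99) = 2.03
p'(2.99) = -3.00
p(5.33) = 7.66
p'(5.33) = 13.29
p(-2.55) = -152.30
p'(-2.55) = 89.41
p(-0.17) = -20.35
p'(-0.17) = 27.15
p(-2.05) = -111.64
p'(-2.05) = 73.51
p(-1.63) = -83.36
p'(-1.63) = 61.31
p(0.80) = -2.05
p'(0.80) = 11.52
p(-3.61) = -266.97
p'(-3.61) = 128.08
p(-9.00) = -1690.00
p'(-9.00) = 429.00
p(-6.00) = -700.00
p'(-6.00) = 240.00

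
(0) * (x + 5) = 0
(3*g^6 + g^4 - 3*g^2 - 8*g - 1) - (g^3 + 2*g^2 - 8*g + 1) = 3*g^6 + g^4 - g^3 - 5*g^2 - 2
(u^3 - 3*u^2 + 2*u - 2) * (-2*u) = -2*u^4 + 6*u^3 - 4*u^2 + 4*u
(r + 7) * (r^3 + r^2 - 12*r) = r^4 + 8*r^3 - 5*r^2 - 84*r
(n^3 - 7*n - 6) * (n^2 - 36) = n^5 - 43*n^3 - 6*n^2 + 252*n + 216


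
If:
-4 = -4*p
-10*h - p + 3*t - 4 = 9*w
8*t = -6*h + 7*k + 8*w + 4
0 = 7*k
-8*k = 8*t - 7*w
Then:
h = 82/193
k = 0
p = 1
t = -245/193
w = -280/193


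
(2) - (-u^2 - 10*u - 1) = u^2 + 10*u + 3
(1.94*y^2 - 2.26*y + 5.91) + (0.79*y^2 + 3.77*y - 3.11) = 2.73*y^2 + 1.51*y + 2.8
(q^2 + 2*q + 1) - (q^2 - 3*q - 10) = 5*q + 11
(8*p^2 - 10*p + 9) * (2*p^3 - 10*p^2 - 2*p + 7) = 16*p^5 - 100*p^4 + 102*p^3 - 14*p^2 - 88*p + 63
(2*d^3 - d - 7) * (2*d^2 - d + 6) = 4*d^5 - 2*d^4 + 10*d^3 - 13*d^2 + d - 42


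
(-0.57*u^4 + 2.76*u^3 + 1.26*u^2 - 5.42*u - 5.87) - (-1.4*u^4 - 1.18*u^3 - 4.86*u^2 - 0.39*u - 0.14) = 0.83*u^4 + 3.94*u^3 + 6.12*u^2 - 5.03*u - 5.73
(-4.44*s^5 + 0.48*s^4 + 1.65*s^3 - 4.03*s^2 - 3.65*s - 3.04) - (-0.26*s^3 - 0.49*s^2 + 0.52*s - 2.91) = -4.44*s^5 + 0.48*s^4 + 1.91*s^3 - 3.54*s^2 - 4.17*s - 0.13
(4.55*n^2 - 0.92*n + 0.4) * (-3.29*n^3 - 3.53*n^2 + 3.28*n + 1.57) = -14.9695*n^5 - 13.0347*n^4 + 16.8556*n^3 + 2.7139*n^2 - 0.1324*n + 0.628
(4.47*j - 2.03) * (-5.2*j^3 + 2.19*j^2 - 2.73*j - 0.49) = -23.244*j^4 + 20.3453*j^3 - 16.6488*j^2 + 3.3516*j + 0.9947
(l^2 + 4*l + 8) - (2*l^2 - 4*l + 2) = -l^2 + 8*l + 6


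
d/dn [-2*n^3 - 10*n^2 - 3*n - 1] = -6*n^2 - 20*n - 3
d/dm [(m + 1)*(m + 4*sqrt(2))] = 2*m + 1 + 4*sqrt(2)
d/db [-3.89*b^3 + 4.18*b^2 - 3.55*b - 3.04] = -11.67*b^2 + 8.36*b - 3.55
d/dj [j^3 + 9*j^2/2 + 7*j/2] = 3*j^2 + 9*j + 7/2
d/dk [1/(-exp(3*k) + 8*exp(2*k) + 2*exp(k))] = (3*exp(2*k) - 16*exp(k) - 2)*exp(-k)/(-exp(2*k) + 8*exp(k) + 2)^2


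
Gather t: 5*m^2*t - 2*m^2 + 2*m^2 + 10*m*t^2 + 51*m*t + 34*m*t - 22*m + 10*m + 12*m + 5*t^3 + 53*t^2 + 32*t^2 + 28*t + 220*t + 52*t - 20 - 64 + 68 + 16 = 5*t^3 + t^2*(10*m + 85) + t*(5*m^2 + 85*m + 300)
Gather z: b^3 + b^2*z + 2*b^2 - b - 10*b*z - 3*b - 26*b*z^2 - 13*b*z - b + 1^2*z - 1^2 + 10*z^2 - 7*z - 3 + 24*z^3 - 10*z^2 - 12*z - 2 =b^3 + 2*b^2 - 26*b*z^2 - 5*b + 24*z^3 + z*(b^2 - 23*b - 18) - 6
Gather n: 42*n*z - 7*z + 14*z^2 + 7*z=42*n*z + 14*z^2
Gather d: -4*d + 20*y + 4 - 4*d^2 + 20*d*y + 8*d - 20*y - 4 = -4*d^2 + d*(20*y + 4)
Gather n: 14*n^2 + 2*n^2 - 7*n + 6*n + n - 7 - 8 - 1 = 16*n^2 - 16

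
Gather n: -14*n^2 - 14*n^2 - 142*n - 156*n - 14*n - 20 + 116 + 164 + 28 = -28*n^2 - 312*n + 288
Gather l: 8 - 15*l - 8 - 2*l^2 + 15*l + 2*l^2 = 0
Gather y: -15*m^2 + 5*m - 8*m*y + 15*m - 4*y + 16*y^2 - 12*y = -15*m^2 + 20*m + 16*y^2 + y*(-8*m - 16)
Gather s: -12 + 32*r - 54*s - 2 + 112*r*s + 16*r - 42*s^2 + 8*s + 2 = 48*r - 42*s^2 + s*(112*r - 46) - 12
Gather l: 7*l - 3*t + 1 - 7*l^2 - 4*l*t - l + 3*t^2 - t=-7*l^2 + l*(6 - 4*t) + 3*t^2 - 4*t + 1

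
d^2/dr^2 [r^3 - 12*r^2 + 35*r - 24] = 6*r - 24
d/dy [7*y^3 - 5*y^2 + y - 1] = 21*y^2 - 10*y + 1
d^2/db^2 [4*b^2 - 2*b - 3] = 8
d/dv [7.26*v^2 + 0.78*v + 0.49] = 14.52*v + 0.78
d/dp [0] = 0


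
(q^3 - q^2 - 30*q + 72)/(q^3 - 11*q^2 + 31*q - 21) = (q^2 + 2*q - 24)/(q^2 - 8*q + 7)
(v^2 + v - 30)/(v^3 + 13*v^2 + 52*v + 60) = (v - 5)/(v^2 + 7*v + 10)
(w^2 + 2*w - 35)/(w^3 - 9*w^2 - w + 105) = (w + 7)/(w^2 - 4*w - 21)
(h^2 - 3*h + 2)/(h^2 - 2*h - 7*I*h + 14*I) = (h - 1)/(h - 7*I)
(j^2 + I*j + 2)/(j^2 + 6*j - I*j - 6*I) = (j + 2*I)/(j + 6)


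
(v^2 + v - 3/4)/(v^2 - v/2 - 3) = (v - 1/2)/(v - 2)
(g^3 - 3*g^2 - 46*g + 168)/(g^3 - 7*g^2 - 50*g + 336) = (g - 4)/(g - 8)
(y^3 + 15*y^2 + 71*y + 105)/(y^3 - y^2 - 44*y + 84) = (y^2 + 8*y + 15)/(y^2 - 8*y + 12)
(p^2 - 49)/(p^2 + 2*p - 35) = (p - 7)/(p - 5)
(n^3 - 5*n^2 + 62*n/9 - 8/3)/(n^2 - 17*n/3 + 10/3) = (n^2 - 13*n/3 + 4)/(n - 5)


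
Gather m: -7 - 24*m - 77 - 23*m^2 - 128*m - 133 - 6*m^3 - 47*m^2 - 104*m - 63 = -6*m^3 - 70*m^2 - 256*m - 280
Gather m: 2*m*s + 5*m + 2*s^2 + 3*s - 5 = m*(2*s + 5) + 2*s^2 + 3*s - 5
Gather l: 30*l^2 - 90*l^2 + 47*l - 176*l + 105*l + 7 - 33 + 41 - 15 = -60*l^2 - 24*l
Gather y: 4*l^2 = 4*l^2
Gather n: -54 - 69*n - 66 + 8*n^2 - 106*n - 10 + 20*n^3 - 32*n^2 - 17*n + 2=20*n^3 - 24*n^2 - 192*n - 128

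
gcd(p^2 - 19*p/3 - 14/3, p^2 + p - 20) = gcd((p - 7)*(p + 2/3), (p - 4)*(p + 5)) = 1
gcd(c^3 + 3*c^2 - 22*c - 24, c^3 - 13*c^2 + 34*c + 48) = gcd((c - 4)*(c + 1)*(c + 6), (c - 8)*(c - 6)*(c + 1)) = c + 1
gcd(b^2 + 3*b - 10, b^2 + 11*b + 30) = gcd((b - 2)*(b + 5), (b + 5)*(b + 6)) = b + 5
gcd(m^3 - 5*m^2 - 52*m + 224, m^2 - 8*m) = m - 8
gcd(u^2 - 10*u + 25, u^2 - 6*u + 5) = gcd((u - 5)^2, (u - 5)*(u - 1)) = u - 5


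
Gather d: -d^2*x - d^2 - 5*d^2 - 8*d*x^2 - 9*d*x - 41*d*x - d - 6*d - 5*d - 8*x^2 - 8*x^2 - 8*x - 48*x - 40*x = d^2*(-x - 6) + d*(-8*x^2 - 50*x - 12) - 16*x^2 - 96*x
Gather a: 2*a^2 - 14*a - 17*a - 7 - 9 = 2*a^2 - 31*a - 16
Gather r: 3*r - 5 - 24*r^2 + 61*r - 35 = -24*r^2 + 64*r - 40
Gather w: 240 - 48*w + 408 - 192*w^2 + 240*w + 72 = -192*w^2 + 192*w + 720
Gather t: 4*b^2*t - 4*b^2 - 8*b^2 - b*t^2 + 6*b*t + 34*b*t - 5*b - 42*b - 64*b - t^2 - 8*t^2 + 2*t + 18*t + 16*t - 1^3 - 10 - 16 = -12*b^2 - 111*b + t^2*(-b - 9) + t*(4*b^2 + 40*b + 36) - 27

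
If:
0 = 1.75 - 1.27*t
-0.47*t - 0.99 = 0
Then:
No Solution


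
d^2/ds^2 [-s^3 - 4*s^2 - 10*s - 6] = -6*s - 8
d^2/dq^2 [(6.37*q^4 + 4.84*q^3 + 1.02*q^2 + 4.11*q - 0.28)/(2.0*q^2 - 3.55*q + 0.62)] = (50.96*q^6 - 271.362*q^5 + 529.06035*q^4 - 66.97292*q^3 - 48.842304*q^2 - 7.487424*q + 12.513396)/(8.0*q^6 - 42.6*q^5 + 83.055*q^4 - 71.150875*q^3 + 25.74705*q^2 - 4.09386*q + 0.238328)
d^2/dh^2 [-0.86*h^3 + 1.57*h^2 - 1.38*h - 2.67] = 3.14 - 5.16*h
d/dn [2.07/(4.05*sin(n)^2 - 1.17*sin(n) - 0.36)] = (2.4219 - 16.767*sin(n))*cos(n)/(-4.05*sin(n)^2 + 1.17*sin(n) + 0.36)^2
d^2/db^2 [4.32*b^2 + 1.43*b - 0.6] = 8.64000000000000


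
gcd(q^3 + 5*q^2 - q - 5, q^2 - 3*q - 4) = q + 1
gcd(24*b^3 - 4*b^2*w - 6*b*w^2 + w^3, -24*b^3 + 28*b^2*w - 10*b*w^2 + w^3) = 12*b^2 - 8*b*w + w^2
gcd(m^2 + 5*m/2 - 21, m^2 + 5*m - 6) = m + 6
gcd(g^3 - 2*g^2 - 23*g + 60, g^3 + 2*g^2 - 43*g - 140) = g + 5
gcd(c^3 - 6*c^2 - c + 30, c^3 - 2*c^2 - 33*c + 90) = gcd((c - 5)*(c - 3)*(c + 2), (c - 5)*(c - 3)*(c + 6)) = c^2 - 8*c + 15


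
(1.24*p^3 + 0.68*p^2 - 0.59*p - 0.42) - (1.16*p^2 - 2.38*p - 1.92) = 1.24*p^3 - 0.48*p^2 + 1.79*p + 1.5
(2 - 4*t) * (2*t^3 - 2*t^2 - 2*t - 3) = -8*t^4 + 12*t^3 + 4*t^2 + 8*t - 6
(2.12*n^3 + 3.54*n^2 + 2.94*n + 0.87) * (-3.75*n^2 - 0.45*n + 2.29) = -7.95*n^5 - 14.229*n^4 - 7.7632*n^3 + 3.5211*n^2 + 6.3411*n + 1.9923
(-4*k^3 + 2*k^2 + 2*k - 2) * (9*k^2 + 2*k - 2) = -36*k^5 + 10*k^4 + 30*k^3 - 18*k^2 - 8*k + 4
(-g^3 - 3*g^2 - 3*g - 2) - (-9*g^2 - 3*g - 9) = -g^3 + 6*g^2 + 7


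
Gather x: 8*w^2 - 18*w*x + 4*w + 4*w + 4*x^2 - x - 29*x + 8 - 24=8*w^2 + 8*w + 4*x^2 + x*(-18*w - 30) - 16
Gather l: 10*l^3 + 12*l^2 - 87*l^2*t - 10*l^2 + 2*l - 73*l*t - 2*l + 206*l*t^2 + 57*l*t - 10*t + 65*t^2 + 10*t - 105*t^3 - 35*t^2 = 10*l^3 + l^2*(2 - 87*t) + l*(206*t^2 - 16*t) - 105*t^3 + 30*t^2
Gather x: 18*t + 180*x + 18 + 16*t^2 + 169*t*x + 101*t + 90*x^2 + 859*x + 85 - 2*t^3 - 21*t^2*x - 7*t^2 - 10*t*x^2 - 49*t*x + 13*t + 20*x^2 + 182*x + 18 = -2*t^3 + 9*t^2 + 132*t + x^2*(110 - 10*t) + x*(-21*t^2 + 120*t + 1221) + 121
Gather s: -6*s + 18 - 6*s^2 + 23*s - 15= -6*s^2 + 17*s + 3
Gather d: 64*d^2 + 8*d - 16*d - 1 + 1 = 64*d^2 - 8*d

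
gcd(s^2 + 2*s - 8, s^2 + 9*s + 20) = s + 4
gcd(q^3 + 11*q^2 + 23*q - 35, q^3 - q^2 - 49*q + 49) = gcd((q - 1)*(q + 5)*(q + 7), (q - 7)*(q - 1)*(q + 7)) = q^2 + 6*q - 7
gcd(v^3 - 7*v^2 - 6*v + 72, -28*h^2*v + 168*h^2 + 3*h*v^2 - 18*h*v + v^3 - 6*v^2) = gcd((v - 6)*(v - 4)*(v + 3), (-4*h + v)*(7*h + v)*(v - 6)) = v - 6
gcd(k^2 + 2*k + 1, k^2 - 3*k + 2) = 1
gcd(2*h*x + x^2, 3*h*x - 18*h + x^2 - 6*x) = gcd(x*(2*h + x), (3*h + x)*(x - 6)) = 1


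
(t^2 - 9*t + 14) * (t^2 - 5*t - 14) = t^4 - 14*t^3 + 45*t^2 + 56*t - 196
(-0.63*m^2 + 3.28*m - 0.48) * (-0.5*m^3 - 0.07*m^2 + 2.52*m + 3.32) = 0.315*m^5 - 1.5959*m^4 - 1.5772*m^3 + 6.2076*m^2 + 9.68*m - 1.5936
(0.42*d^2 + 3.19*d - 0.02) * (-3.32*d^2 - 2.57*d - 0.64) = -1.3944*d^4 - 11.6702*d^3 - 8.4007*d^2 - 1.9902*d + 0.0128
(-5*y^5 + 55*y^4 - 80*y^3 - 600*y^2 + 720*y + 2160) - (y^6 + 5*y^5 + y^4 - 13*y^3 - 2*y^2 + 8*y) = -y^6 - 10*y^5 + 54*y^4 - 67*y^3 - 598*y^2 + 712*y + 2160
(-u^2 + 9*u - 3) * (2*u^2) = -2*u^4 + 18*u^3 - 6*u^2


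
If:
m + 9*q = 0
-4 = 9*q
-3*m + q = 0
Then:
No Solution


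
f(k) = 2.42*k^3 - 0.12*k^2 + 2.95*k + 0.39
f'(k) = 7.26*k^2 - 0.24*k + 2.95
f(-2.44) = -42.68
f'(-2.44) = 46.76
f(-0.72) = -2.70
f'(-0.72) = 6.89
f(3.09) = 79.76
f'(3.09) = 71.53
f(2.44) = 42.03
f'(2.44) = 45.59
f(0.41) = 1.75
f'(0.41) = 4.07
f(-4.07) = -176.76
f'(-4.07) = 124.19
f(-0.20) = -0.22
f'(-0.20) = 3.29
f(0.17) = 0.90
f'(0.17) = 3.12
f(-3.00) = -74.88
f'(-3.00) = 69.01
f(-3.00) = -74.88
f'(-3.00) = 69.01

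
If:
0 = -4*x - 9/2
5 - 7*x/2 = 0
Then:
No Solution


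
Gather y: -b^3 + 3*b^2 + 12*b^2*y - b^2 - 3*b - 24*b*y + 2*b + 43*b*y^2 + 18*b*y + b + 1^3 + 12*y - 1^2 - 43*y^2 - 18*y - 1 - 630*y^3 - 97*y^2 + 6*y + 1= -b^3 + 2*b^2 - 630*y^3 + y^2*(43*b - 140) + y*(12*b^2 - 6*b)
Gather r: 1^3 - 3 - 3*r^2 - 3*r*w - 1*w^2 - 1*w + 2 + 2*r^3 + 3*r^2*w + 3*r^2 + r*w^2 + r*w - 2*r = 2*r^3 + 3*r^2*w + r*(w^2 - 2*w - 2) - w^2 - w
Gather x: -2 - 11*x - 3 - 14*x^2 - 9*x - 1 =-14*x^2 - 20*x - 6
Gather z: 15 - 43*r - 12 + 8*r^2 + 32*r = 8*r^2 - 11*r + 3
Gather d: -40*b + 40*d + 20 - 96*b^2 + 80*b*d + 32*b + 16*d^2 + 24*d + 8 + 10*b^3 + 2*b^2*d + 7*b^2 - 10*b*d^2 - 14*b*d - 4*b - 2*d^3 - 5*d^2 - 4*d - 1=10*b^3 - 89*b^2 - 12*b - 2*d^3 + d^2*(11 - 10*b) + d*(2*b^2 + 66*b + 60) + 27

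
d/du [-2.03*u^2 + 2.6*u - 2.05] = 2.6 - 4.06*u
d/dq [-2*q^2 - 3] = -4*q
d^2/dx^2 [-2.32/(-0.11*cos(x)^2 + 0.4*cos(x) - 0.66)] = (-0.112288*(1 - cos(x)^2)^2 + 0.30624*cos(x)^3 + 0.246384*cos(x)^2 - 1.22496*cos(x) + 0.517824)/(0.11*cos(x)^2 - 0.4*cos(x) + 0.66)^3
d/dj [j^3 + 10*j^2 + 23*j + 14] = 3*j^2 + 20*j + 23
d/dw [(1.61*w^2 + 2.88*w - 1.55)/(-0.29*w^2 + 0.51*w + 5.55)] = (1.6563*w^2 + 16.972*w + 16.7745)/(0.0841*w^4 - 0.2958*w^3 - 2.9589*w^2 + 5.661*w + 30.8025)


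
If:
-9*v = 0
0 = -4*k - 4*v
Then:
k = 0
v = 0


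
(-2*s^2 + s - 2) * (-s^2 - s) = 2*s^4 + s^3 + s^2 + 2*s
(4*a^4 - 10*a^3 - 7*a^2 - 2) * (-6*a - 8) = -24*a^5 + 28*a^4 + 122*a^3 + 56*a^2 + 12*a + 16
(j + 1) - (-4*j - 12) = 5*j + 13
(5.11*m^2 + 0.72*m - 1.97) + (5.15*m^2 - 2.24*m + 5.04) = 10.26*m^2 - 1.52*m + 3.07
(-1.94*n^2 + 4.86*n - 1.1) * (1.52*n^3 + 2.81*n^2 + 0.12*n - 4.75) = -2.9488*n^5 + 1.9358*n^4 + 11.7518*n^3 + 6.7072*n^2 - 23.217*n + 5.225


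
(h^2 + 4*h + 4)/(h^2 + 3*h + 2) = (h + 2)/(h + 1)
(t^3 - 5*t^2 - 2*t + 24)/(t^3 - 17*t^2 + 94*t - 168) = (t^2 - t - 6)/(t^2 - 13*t + 42)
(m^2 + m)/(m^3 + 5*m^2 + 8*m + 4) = m/(m^2 + 4*m + 4)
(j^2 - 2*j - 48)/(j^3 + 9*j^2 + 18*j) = (j - 8)/(j*(j + 3))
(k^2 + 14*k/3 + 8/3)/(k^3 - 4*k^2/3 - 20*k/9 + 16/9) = 3*(3*k^2 + 14*k + 8)/(9*k^3 - 12*k^2 - 20*k + 16)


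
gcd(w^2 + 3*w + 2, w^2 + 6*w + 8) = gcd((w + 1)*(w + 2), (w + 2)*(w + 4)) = w + 2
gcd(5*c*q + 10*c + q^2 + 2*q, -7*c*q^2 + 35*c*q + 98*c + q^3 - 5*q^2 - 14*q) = q + 2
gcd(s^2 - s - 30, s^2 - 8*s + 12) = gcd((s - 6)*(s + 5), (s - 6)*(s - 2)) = s - 6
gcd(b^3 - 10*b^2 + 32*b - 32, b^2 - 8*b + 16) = b^2 - 8*b + 16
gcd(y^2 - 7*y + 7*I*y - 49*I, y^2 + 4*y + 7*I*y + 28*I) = y + 7*I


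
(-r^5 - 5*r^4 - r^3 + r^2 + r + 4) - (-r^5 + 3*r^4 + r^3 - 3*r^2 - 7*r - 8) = -8*r^4 - 2*r^3 + 4*r^2 + 8*r + 12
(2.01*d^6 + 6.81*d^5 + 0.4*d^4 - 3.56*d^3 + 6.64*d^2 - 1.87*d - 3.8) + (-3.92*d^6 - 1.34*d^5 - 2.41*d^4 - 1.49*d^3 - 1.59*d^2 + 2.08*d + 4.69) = -1.91*d^6 + 5.47*d^5 - 2.01*d^4 - 5.05*d^3 + 5.05*d^2 + 0.21*d + 0.890000000000001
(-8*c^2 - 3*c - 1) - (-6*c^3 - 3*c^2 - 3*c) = 6*c^3 - 5*c^2 - 1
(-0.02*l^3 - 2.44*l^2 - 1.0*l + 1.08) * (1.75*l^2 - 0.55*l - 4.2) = -0.035*l^5 - 4.259*l^4 - 0.324*l^3 + 12.688*l^2 + 3.606*l - 4.536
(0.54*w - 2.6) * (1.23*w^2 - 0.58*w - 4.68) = 0.6642*w^3 - 3.5112*w^2 - 1.0192*w + 12.168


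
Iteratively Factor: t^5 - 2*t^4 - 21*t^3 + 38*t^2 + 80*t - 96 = (t - 1)*(t^4 - t^3 - 22*t^2 + 16*t + 96) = (t - 1)*(t + 2)*(t^3 - 3*t^2 - 16*t + 48) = (t - 3)*(t - 1)*(t + 2)*(t^2 - 16) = (t - 4)*(t - 3)*(t - 1)*(t + 2)*(t + 4)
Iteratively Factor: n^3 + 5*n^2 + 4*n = (n + 1)*(n^2 + 4*n) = n*(n + 1)*(n + 4)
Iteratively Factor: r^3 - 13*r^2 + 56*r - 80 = (r - 4)*(r^2 - 9*r + 20) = (r - 4)^2*(r - 5)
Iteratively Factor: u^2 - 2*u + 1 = (u - 1)*(u - 1)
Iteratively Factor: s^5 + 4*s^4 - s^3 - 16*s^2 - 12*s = (s - 2)*(s^4 + 6*s^3 + 11*s^2 + 6*s) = (s - 2)*(s + 2)*(s^3 + 4*s^2 + 3*s) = s*(s - 2)*(s + 2)*(s^2 + 4*s + 3) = s*(s - 2)*(s + 2)*(s + 3)*(s + 1)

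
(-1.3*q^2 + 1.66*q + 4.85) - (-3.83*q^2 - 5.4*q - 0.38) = 2.53*q^2 + 7.06*q + 5.23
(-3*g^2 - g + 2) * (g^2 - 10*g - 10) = -3*g^4 + 29*g^3 + 42*g^2 - 10*g - 20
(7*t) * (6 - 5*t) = -35*t^2 + 42*t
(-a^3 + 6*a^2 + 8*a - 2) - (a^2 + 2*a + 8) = -a^3 + 5*a^2 + 6*a - 10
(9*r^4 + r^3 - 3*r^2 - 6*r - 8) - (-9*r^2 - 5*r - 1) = 9*r^4 + r^3 + 6*r^2 - r - 7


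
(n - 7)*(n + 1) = n^2 - 6*n - 7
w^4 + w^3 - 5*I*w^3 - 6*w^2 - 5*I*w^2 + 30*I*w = w*(w - 2)*(w + 3)*(w - 5*I)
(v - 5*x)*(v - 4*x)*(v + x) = v^3 - 8*v^2*x + 11*v*x^2 + 20*x^3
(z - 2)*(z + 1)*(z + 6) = z^3 + 5*z^2 - 8*z - 12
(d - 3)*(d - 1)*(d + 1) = d^3 - 3*d^2 - d + 3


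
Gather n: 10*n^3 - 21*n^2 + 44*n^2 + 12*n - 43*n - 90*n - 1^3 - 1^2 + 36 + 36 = 10*n^3 + 23*n^2 - 121*n + 70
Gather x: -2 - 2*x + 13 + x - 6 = 5 - x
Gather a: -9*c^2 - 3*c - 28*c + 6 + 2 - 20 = -9*c^2 - 31*c - 12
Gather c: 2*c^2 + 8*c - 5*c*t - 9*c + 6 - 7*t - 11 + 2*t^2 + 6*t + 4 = 2*c^2 + c*(-5*t - 1) + 2*t^2 - t - 1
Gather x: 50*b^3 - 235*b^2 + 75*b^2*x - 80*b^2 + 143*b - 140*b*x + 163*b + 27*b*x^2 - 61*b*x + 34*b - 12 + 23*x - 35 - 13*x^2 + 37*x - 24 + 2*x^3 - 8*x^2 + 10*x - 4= 50*b^3 - 315*b^2 + 340*b + 2*x^3 + x^2*(27*b - 21) + x*(75*b^2 - 201*b + 70) - 75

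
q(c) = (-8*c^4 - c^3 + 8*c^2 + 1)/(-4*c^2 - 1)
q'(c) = 8*c*(-8*c^4 - c^3 + 8*c^2 + 1)/(-4*c^2 - 1)^2 + (-32*c^3 - 3*c^2 + 16*c)/(-4*c^2 - 1) = c*(64*c^4 + 4*c^3 + 32*c^2 + 3*c - 8)/(16*c^4 + 8*c^2 + 1)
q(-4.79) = 42.22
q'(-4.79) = -18.90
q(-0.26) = -1.20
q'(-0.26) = 1.03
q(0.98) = -0.07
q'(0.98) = 3.70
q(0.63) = -1.03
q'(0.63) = 1.66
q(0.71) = -0.88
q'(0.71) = 2.18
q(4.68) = 42.48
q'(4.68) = 18.97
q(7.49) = 111.57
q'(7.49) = 30.21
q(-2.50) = 9.46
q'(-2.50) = -9.70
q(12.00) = 288.50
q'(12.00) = 48.25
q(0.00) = -1.00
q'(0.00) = 0.00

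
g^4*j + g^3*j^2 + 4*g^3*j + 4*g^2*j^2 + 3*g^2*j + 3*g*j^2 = g*(g + 3)*(g + j)*(g*j + j)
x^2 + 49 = (x - 7*I)*(x + 7*I)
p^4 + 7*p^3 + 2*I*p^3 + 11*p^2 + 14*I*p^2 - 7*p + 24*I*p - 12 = (p + 3)*(p + 4)*(p + I)^2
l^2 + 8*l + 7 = (l + 1)*(l + 7)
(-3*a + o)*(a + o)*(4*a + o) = -12*a^3 - 11*a^2*o + 2*a*o^2 + o^3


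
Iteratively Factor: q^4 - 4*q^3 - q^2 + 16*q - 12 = (q - 3)*(q^3 - q^2 - 4*q + 4) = (q - 3)*(q - 1)*(q^2 - 4) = (q - 3)*(q - 1)*(q + 2)*(q - 2)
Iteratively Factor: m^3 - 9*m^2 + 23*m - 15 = (m - 1)*(m^2 - 8*m + 15) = (m - 5)*(m - 1)*(m - 3)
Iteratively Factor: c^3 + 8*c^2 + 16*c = (c + 4)*(c^2 + 4*c) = c*(c + 4)*(c + 4)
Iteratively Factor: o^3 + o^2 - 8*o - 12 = (o + 2)*(o^2 - o - 6) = (o - 3)*(o + 2)*(o + 2)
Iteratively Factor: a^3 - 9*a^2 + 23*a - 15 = (a - 5)*(a^2 - 4*a + 3) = (a - 5)*(a - 3)*(a - 1)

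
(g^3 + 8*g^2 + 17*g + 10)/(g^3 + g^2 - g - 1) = (g^2 + 7*g + 10)/(g^2 - 1)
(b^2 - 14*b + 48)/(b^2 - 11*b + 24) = (b - 6)/(b - 3)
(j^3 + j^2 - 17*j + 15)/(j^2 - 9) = (j^2 + 4*j - 5)/(j + 3)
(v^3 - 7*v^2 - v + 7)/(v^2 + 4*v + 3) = (v^2 - 8*v + 7)/(v + 3)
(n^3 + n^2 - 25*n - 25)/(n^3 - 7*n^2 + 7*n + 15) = (n + 5)/(n - 3)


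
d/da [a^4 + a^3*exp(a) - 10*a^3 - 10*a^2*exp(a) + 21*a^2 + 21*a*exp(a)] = a^3*exp(a) + 4*a^3 - 7*a^2*exp(a) - 30*a^2 + a*exp(a) + 42*a + 21*exp(a)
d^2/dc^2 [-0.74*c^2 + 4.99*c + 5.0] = -1.48000000000000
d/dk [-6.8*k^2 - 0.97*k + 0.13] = -13.6*k - 0.97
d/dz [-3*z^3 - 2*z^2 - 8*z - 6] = -9*z^2 - 4*z - 8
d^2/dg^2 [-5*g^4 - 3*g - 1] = -60*g^2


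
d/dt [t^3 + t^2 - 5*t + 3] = 3*t^2 + 2*t - 5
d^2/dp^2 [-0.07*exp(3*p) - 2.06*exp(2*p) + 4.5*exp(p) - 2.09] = (-0.63*exp(2*p) - 8.24*exp(p) + 4.5)*exp(p)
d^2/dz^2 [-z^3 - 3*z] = -6*z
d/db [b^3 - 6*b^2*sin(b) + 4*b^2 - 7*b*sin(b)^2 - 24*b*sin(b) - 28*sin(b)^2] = -6*b^2*cos(b) + 3*b^2 - 12*b*sin(b) - 7*b*sin(2*b) - 24*b*cos(b) + 8*b - 7*sin(b)^2 - 24*sin(b) - 28*sin(2*b)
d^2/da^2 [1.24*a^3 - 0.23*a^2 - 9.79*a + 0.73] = 7.44*a - 0.46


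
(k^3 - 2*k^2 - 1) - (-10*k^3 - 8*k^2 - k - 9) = 11*k^3 + 6*k^2 + k + 8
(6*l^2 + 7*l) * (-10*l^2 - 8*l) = -60*l^4 - 118*l^3 - 56*l^2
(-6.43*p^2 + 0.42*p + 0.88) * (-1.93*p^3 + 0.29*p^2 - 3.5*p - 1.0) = 12.4099*p^5 - 2.6753*p^4 + 20.9284*p^3 + 5.2152*p^2 - 3.5*p - 0.88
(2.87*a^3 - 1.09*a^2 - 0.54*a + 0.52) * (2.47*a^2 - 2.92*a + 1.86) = 7.0889*a^5 - 11.0727*a^4 + 7.1872*a^3 + 0.8338*a^2 - 2.5228*a + 0.9672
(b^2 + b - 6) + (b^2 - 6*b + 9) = 2*b^2 - 5*b + 3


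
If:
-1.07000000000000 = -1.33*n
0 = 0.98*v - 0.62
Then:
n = 0.80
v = 0.63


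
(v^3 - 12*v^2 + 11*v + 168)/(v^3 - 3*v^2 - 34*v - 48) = (v - 7)/(v + 2)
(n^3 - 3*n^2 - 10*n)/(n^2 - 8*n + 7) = n*(n^2 - 3*n - 10)/(n^2 - 8*n + 7)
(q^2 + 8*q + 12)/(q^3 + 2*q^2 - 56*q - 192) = (q + 2)/(q^2 - 4*q - 32)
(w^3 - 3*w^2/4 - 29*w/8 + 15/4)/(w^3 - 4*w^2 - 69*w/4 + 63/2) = (4*w^2 + 3*w - 10)/(2*(2*w^2 - 5*w - 42))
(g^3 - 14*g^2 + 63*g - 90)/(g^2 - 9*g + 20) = (g^2 - 9*g + 18)/(g - 4)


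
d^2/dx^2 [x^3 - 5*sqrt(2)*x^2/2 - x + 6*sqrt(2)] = 6*x - 5*sqrt(2)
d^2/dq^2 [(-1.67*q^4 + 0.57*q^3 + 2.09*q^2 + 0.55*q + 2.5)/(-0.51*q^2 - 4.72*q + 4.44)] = (0.868733999999999*q^6 + 24.120144*q^5 + 200.54028*q^4 - 578.168502*q^3 + 434.435724*q^2 - 111.001032*q - 228.169328)/(0.132651*q^6 + 3.683016*q^5 + 30.62142*q^4 + 41.02624*q^3 - 266.58648*q^2 + 279.144576*q - 87.528384)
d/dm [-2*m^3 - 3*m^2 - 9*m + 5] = -6*m^2 - 6*m - 9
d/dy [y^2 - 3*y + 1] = 2*y - 3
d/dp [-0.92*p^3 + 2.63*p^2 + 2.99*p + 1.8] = -2.76*p^2 + 5.26*p + 2.99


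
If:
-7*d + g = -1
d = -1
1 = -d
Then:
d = -1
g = -8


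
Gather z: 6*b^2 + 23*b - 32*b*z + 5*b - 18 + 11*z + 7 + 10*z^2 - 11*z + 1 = 6*b^2 - 32*b*z + 28*b + 10*z^2 - 10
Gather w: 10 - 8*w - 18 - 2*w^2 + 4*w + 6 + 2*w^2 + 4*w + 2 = 0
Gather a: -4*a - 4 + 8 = 4 - 4*a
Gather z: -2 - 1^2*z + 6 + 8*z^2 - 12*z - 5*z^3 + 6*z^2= -5*z^3 + 14*z^2 - 13*z + 4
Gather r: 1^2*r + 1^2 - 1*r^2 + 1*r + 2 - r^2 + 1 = -2*r^2 + 2*r + 4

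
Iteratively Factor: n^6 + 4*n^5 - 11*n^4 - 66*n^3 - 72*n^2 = (n - 4)*(n^5 + 8*n^4 + 21*n^3 + 18*n^2) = n*(n - 4)*(n^4 + 8*n^3 + 21*n^2 + 18*n) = n^2*(n - 4)*(n^3 + 8*n^2 + 21*n + 18) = n^2*(n - 4)*(n + 2)*(n^2 + 6*n + 9) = n^2*(n - 4)*(n + 2)*(n + 3)*(n + 3)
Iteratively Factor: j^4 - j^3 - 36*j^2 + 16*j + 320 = (j + 4)*(j^3 - 5*j^2 - 16*j + 80) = (j - 5)*(j + 4)*(j^2 - 16) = (j - 5)*(j + 4)^2*(j - 4)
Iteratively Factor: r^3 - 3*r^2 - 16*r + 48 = (r - 4)*(r^2 + r - 12) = (r - 4)*(r - 3)*(r + 4)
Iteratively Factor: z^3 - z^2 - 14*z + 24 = (z + 4)*(z^2 - 5*z + 6) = (z - 3)*(z + 4)*(z - 2)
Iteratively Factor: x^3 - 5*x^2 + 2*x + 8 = (x - 4)*(x^2 - x - 2) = (x - 4)*(x - 2)*(x + 1)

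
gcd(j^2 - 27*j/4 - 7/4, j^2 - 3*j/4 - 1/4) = j + 1/4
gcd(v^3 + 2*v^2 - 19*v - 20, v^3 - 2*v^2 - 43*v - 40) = v^2 + 6*v + 5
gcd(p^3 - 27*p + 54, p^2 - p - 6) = p - 3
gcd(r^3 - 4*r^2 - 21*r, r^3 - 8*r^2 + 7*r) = r^2 - 7*r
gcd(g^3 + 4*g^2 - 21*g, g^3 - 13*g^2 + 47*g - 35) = 1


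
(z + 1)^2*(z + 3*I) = z^3 + 2*z^2 + 3*I*z^2 + z + 6*I*z + 3*I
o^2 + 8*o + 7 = (o + 1)*(o + 7)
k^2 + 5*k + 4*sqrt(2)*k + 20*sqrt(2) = (k + 5)*(k + 4*sqrt(2))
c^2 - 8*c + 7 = (c - 7)*(c - 1)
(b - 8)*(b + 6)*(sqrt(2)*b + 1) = sqrt(2)*b^3 - 2*sqrt(2)*b^2 + b^2 - 48*sqrt(2)*b - 2*b - 48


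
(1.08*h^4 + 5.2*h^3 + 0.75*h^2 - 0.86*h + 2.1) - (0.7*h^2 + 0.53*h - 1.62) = 1.08*h^4 + 5.2*h^3 + 0.05*h^2 - 1.39*h + 3.72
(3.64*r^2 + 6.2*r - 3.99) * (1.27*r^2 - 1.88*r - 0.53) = 4.6228*r^4 + 1.0308*r^3 - 18.6525*r^2 + 4.2152*r + 2.1147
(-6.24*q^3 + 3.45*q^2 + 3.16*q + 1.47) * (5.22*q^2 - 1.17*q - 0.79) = -32.5728*q^5 + 25.3098*q^4 + 17.3883*q^3 + 1.2507*q^2 - 4.2163*q - 1.1613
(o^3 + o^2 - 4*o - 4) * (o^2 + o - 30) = o^5 + 2*o^4 - 33*o^3 - 38*o^2 + 116*o + 120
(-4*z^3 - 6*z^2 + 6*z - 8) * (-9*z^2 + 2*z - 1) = 36*z^5 + 46*z^4 - 62*z^3 + 90*z^2 - 22*z + 8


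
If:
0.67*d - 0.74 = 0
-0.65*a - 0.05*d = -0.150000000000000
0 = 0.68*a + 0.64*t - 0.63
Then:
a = 0.15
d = 1.10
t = 0.83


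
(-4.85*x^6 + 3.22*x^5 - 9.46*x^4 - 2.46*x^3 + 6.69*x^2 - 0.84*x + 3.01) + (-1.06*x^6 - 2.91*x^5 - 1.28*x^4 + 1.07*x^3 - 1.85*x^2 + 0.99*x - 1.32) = -5.91*x^6 + 0.31*x^5 - 10.74*x^4 - 1.39*x^3 + 4.84*x^2 + 0.15*x + 1.69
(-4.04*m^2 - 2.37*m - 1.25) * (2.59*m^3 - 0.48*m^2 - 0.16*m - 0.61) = -10.4636*m^5 - 4.1991*m^4 - 1.4535*m^3 + 3.4436*m^2 + 1.6457*m + 0.7625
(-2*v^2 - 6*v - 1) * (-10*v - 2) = 20*v^3 + 64*v^2 + 22*v + 2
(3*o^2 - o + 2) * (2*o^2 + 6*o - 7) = 6*o^4 + 16*o^3 - 23*o^2 + 19*o - 14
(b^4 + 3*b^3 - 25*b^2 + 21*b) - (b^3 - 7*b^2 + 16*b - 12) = b^4 + 2*b^3 - 18*b^2 + 5*b + 12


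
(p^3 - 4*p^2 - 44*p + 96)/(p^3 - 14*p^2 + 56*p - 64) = (p + 6)/(p - 4)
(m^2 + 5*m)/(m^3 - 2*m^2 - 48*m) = (m + 5)/(m^2 - 2*m - 48)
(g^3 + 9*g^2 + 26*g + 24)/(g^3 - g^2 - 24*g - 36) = (g + 4)/(g - 6)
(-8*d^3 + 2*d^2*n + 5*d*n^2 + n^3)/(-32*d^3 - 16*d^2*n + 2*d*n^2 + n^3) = (d - n)/(4*d - n)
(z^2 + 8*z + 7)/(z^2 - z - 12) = (z^2 + 8*z + 7)/(z^2 - z - 12)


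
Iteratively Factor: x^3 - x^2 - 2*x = (x - 2)*(x^2 + x) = (x - 2)*(x + 1)*(x)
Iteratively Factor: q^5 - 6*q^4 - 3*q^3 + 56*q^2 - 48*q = (q - 4)*(q^4 - 2*q^3 - 11*q^2 + 12*q) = (q - 4)*(q + 3)*(q^3 - 5*q^2 + 4*q) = (q - 4)*(q - 1)*(q + 3)*(q^2 - 4*q) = (q - 4)^2*(q - 1)*(q + 3)*(q)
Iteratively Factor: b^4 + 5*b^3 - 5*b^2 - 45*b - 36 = (b + 3)*(b^3 + 2*b^2 - 11*b - 12) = (b + 1)*(b + 3)*(b^2 + b - 12) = (b + 1)*(b + 3)*(b + 4)*(b - 3)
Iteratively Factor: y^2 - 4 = (y + 2)*(y - 2)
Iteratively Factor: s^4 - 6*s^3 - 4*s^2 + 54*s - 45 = (s + 3)*(s^3 - 9*s^2 + 23*s - 15) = (s - 5)*(s + 3)*(s^2 - 4*s + 3) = (s - 5)*(s - 3)*(s + 3)*(s - 1)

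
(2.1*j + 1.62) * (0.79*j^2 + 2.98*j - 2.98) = 1.659*j^3 + 7.5378*j^2 - 1.4304*j - 4.8276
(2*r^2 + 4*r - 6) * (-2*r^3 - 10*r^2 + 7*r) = -4*r^5 - 28*r^4 - 14*r^3 + 88*r^2 - 42*r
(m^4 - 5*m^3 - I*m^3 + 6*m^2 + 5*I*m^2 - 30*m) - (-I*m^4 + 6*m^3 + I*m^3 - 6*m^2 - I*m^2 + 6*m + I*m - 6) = m^4 + I*m^4 - 11*m^3 - 2*I*m^3 + 12*m^2 + 6*I*m^2 - 36*m - I*m + 6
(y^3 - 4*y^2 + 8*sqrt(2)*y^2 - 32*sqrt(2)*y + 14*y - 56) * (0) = 0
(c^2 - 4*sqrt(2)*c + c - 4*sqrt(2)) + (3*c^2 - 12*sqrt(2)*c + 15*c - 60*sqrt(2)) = 4*c^2 - 16*sqrt(2)*c + 16*c - 64*sqrt(2)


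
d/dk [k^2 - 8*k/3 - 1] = 2*k - 8/3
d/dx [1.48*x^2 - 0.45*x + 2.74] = 2.96*x - 0.45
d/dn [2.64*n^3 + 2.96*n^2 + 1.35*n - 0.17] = 7.92*n^2 + 5.92*n + 1.35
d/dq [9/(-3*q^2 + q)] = 9*(6*q - 1)/(q^2*(3*q - 1)^2)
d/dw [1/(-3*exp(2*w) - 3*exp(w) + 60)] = (2*exp(w) + 1)*exp(w)/(3*(exp(2*w) + exp(w) - 20)^2)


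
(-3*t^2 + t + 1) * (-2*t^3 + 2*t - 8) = 6*t^5 - 2*t^4 - 8*t^3 + 26*t^2 - 6*t - 8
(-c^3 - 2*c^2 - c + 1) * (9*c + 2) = -9*c^4 - 20*c^3 - 13*c^2 + 7*c + 2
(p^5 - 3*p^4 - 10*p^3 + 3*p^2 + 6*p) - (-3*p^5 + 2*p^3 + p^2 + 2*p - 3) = 4*p^5 - 3*p^4 - 12*p^3 + 2*p^2 + 4*p + 3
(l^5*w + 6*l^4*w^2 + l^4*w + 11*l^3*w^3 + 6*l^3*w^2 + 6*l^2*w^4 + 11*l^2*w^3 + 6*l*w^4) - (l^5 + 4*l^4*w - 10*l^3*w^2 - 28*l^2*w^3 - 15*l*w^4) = l^5*w - l^5 + 6*l^4*w^2 - 3*l^4*w + 11*l^3*w^3 + 16*l^3*w^2 + 6*l^2*w^4 + 39*l^2*w^3 + 21*l*w^4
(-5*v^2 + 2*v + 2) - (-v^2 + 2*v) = 2 - 4*v^2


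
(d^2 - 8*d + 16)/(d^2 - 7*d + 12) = (d - 4)/(d - 3)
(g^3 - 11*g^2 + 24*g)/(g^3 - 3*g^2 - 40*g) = (g - 3)/(g + 5)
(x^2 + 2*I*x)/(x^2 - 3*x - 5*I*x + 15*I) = x*(x + 2*I)/(x^2 - 3*x - 5*I*x + 15*I)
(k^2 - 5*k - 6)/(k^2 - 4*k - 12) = (k + 1)/(k + 2)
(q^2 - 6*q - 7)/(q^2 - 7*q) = (q + 1)/q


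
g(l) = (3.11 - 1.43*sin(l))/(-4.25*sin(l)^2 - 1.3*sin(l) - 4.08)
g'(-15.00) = 0.30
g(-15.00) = -0.80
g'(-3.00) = -0.38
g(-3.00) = -0.83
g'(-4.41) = -0.10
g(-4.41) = -0.19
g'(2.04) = -0.17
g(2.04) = -0.21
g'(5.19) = -0.21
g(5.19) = -0.70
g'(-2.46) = 0.29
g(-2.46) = -0.81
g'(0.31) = 0.70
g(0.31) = -0.55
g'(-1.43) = -0.06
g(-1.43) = -0.65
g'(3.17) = -0.56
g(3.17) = -0.78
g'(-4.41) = -0.10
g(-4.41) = -0.19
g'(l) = (3.11 - 1.43*sin(l))*(8.5*sin(l)*cos(l) + 1.3*cos(l))/(-4.25*sin(l)^2 - 1.3*sin(l) - 4.08)^2 - 1.43*cos(l)/(-4.25*sin(l)^2 - 1.3*sin(l) - 4.08) = (-6.0775*sin(l)^2 + 26.435*sin(l) + 9.8774)*cos(l)/(18.0625*sin(l)^4 + 11.05*sin(l)^3 + 36.37*sin(l)^2 + 10.608*sin(l) + 16.6464)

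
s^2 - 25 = (s - 5)*(s + 5)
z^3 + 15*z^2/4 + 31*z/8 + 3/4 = (z + 1/4)*(z + 3/2)*(z + 2)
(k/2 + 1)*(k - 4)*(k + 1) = k^3/2 - k^2/2 - 5*k - 4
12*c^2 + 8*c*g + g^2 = (2*c + g)*(6*c + g)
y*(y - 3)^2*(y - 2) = y^4 - 8*y^3 + 21*y^2 - 18*y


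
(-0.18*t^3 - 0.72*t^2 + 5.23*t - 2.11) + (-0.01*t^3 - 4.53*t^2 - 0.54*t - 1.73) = -0.19*t^3 - 5.25*t^2 + 4.69*t - 3.84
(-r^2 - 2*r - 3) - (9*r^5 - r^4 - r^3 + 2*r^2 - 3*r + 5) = -9*r^5 + r^4 + r^3 - 3*r^2 + r - 8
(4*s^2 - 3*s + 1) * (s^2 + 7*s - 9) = 4*s^4 + 25*s^3 - 56*s^2 + 34*s - 9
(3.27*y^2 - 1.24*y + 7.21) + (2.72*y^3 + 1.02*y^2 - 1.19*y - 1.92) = 2.72*y^3 + 4.29*y^2 - 2.43*y + 5.29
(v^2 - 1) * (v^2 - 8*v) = v^4 - 8*v^3 - v^2 + 8*v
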